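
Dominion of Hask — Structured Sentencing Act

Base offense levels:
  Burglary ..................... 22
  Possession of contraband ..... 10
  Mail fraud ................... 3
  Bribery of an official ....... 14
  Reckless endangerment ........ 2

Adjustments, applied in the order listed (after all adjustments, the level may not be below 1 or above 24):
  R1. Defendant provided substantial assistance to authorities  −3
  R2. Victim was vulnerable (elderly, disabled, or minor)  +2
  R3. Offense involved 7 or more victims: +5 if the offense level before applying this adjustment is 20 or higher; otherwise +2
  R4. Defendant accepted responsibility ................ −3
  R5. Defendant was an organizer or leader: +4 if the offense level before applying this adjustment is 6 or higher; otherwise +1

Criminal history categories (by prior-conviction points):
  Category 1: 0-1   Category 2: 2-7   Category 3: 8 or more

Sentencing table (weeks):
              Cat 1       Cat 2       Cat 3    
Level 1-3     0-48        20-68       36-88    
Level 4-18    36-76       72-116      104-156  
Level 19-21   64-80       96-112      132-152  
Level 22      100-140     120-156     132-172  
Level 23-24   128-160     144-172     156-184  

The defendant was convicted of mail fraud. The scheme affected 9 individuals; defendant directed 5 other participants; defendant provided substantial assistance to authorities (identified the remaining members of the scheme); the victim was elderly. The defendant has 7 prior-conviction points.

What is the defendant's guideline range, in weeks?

72-116 weeks

Base offense level for mail fraud: 3.
R1 applies: 3 − 3 = 0.
R2 applies: 0 + 2 = 2.
R3 applies (level before this adjustment is 2 < 20, so +2): 2 + 2 = 4.
R4 does not apply.
R5 applies (level before this adjustment is 4 < 6, so +1): 4 + 1 = 5.
Final offense level: 5.
Criminal history: 7 prior points → Category 2 (2-7).
Level 5 falls in the 4-18 band.
Grid: Level 4-18 × Category 2 = 72-116 weeks.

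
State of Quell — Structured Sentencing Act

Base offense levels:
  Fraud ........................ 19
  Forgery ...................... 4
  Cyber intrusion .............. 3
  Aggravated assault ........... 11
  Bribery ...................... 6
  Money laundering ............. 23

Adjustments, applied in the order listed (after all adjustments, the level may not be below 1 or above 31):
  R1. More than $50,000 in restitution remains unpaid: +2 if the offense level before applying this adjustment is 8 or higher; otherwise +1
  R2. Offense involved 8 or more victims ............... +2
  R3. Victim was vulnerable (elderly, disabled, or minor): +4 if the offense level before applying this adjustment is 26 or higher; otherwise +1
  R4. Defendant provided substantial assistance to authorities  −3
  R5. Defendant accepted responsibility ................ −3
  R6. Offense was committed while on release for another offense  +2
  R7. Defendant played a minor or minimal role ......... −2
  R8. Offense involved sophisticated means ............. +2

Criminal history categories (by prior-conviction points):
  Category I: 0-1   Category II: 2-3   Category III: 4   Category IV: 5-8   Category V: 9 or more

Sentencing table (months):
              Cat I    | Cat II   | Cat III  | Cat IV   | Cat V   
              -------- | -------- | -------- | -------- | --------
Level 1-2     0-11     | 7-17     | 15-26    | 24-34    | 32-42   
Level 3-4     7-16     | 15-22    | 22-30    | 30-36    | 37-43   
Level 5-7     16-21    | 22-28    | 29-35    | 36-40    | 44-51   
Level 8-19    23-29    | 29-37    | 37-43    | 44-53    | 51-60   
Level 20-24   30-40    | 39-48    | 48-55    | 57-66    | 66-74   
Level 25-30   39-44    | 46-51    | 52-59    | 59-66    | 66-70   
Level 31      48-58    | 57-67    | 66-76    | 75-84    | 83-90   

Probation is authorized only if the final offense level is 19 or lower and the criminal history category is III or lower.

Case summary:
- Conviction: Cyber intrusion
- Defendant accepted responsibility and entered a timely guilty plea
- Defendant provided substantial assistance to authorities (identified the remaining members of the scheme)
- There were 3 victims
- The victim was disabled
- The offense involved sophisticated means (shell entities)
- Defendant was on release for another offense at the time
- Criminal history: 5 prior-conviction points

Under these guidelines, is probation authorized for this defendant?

Base offense level for cyber intrusion: 3.
R1 does not apply.
R3 applies (level before this adjustment is 3 < 26, so +1): 3 + 1 = 4.
R4 applies: 4 − 3 = 1.
R5 applies: 1 − 3 = -2.
R6 applies: -2 + 2 = 0.
R7 does not apply.
R8 applies: 0 + 2 = 2.
Final offense level: 2.
Criminal history: 5 prior points → Category IV (5-8).
Level 2 falls in the 1-2 band.
Grid: Level 1-2 × Category IV = 24-34 months.
Probation check: level 2 ≤ 19 and category IV > III → not eligible.

No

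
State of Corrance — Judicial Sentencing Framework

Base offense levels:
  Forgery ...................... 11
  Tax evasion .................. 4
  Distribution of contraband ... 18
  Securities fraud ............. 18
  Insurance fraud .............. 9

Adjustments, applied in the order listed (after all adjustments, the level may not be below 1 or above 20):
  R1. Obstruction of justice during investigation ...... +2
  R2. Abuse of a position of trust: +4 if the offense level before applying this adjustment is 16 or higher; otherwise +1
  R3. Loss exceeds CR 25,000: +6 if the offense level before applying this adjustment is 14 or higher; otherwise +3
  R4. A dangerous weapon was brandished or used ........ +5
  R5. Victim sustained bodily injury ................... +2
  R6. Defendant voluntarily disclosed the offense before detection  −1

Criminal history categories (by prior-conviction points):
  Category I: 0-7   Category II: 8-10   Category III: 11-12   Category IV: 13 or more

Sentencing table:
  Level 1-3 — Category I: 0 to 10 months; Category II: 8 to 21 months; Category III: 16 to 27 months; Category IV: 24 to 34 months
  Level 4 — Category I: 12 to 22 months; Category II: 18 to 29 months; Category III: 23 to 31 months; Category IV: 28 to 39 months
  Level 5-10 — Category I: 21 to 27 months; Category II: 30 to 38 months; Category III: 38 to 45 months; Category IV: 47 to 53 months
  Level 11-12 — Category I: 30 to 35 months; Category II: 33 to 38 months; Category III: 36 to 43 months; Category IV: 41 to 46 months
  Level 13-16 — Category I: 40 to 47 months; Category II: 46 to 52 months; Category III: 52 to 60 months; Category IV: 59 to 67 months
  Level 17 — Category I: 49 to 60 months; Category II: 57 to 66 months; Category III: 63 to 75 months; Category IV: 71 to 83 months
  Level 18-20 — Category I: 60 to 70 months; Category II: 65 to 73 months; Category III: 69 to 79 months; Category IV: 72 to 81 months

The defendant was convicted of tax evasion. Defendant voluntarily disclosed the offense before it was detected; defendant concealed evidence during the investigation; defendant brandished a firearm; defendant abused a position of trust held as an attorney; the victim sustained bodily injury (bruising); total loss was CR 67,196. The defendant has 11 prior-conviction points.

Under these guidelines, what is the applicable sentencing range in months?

52-60 months

Base offense level for tax evasion: 4.
R1 applies: 4 + 2 = 6.
R2 applies (level before this adjustment is 6 < 16, so +1): 6 + 1 = 7.
R3 applies (level before this adjustment is 7 < 14, so +3): 7 + 3 = 10.
R4 applies: 10 + 5 = 15.
R5 applies: 15 + 2 = 17.
R6 applies: 17 − 1 = 16.
Final offense level: 16.
Criminal history: 11 prior points → Category III (11-12).
Level 16 falls in the 13-16 band.
Grid: Level 13-16 × Category III = 52-60 months.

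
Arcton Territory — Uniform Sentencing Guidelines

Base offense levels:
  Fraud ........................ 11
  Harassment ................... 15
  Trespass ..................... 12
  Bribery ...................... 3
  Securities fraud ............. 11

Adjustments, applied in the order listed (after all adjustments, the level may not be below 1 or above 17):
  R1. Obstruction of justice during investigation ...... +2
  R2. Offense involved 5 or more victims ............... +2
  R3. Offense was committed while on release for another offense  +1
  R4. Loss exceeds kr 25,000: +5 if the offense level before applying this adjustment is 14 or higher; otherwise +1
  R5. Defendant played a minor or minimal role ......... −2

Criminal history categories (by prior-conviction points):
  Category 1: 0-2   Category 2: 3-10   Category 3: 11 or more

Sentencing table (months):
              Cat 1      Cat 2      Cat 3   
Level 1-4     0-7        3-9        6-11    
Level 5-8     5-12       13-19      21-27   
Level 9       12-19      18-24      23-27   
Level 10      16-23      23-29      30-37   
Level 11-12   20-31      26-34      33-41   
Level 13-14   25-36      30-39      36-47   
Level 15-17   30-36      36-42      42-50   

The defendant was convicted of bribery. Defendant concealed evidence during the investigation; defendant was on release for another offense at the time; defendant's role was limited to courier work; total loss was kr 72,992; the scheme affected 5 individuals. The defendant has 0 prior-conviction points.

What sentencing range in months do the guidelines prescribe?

5-12 months

Base offense level for bribery: 3.
R1 applies: 3 + 2 = 5.
R2 applies: 5 + 2 = 7.
R3 applies: 7 + 1 = 8.
R4 applies (level before this adjustment is 8 < 14, so +1): 8 + 1 = 9.
R5 applies: 9 − 2 = 7.
Final offense level: 7.
Criminal history: 0 prior points → Category 1 (0-2).
Level 7 falls in the 5-8 band.
Grid: Level 5-8 × Category 1 = 5-12 months.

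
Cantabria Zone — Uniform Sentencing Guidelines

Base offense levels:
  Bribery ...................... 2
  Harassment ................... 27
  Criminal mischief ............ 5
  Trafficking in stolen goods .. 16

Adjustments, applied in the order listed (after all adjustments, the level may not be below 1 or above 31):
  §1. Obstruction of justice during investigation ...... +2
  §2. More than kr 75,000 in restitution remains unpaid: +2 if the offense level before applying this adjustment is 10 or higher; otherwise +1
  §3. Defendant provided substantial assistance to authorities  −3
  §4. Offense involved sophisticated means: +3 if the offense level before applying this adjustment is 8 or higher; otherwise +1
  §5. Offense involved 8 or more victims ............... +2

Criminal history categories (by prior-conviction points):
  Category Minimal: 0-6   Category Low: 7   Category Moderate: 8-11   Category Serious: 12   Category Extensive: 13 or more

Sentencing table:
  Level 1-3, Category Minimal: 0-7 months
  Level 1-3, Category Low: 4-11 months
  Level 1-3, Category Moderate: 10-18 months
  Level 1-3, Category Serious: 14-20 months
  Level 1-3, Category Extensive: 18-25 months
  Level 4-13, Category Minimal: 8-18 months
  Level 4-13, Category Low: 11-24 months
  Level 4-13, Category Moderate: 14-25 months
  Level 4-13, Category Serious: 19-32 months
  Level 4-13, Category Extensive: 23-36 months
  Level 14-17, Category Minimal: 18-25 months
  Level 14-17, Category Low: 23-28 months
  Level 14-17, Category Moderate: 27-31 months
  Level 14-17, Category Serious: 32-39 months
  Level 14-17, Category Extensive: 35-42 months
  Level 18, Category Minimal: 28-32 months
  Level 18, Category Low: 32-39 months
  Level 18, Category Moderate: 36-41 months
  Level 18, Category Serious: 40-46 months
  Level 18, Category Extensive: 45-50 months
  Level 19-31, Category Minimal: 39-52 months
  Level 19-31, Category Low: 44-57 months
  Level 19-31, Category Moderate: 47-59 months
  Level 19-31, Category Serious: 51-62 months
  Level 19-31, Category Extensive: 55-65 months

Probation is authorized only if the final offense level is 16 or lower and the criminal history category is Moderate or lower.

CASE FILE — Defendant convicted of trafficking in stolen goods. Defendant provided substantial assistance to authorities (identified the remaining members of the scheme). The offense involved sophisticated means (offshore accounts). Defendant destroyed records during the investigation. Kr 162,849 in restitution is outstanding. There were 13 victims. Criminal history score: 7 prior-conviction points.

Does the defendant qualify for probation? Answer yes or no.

Base offense level for trafficking in stolen goods: 16.
§1 applies: 16 + 2 = 18.
§2 applies (level before this adjustment is 18 ≥ 10, so +2): 18 + 2 = 20.
§3 applies: 20 − 3 = 17.
§4 applies (level before this adjustment is 17 ≥ 8, so +3): 17 + 3 = 20.
§5 applies: 20 + 2 = 22.
Final offense level: 22.
Criminal history: 7 prior points → Category Low (7).
Level 22 falls in the 19-31 band.
Grid: Level 19-31 × Category Low = 44-57 months.
Probation check: level 22 > 16 and category Low ≤ Moderate → not eligible.

No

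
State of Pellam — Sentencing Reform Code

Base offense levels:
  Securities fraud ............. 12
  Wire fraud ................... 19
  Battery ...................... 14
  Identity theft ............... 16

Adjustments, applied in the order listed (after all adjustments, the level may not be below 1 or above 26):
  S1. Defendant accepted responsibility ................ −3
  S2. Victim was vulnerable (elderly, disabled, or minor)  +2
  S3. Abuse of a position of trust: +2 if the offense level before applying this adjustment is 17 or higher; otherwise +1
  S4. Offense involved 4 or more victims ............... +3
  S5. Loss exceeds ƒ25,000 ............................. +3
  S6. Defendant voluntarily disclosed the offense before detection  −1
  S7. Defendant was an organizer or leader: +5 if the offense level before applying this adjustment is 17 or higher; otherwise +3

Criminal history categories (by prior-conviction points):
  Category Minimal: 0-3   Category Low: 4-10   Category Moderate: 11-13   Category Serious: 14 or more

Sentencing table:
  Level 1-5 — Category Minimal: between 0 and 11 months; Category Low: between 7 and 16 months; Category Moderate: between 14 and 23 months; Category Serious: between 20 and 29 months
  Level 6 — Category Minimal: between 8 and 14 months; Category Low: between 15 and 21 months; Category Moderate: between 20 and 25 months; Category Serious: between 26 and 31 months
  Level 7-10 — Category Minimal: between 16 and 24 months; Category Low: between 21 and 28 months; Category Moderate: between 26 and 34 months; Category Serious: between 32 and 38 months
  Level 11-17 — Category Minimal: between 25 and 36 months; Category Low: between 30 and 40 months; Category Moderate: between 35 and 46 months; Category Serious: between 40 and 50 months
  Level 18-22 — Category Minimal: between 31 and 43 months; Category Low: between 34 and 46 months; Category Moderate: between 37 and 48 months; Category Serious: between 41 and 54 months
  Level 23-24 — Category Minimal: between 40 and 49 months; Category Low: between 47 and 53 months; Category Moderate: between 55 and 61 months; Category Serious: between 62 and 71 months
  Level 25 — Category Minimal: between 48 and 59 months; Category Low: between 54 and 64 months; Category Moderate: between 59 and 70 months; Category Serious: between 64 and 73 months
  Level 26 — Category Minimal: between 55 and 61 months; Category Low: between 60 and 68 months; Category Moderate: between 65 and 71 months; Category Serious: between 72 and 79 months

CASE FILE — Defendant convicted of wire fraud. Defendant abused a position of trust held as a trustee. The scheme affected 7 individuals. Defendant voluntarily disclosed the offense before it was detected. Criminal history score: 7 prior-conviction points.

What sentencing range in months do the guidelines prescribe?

47-53 months

Base offense level for wire fraud: 19.
S3 applies (level before this adjustment is 19 ≥ 17, so +2): 19 + 2 = 21.
S4 applies: 21 + 3 = 24.
S5 does not apply.
S6 applies: 24 − 1 = 23.
Final offense level: 23.
Criminal history: 7 prior points → Category Low (4-10).
Level 23 falls in the 23-24 band.
Grid: Level 23-24 × Category Low = 47-53 months.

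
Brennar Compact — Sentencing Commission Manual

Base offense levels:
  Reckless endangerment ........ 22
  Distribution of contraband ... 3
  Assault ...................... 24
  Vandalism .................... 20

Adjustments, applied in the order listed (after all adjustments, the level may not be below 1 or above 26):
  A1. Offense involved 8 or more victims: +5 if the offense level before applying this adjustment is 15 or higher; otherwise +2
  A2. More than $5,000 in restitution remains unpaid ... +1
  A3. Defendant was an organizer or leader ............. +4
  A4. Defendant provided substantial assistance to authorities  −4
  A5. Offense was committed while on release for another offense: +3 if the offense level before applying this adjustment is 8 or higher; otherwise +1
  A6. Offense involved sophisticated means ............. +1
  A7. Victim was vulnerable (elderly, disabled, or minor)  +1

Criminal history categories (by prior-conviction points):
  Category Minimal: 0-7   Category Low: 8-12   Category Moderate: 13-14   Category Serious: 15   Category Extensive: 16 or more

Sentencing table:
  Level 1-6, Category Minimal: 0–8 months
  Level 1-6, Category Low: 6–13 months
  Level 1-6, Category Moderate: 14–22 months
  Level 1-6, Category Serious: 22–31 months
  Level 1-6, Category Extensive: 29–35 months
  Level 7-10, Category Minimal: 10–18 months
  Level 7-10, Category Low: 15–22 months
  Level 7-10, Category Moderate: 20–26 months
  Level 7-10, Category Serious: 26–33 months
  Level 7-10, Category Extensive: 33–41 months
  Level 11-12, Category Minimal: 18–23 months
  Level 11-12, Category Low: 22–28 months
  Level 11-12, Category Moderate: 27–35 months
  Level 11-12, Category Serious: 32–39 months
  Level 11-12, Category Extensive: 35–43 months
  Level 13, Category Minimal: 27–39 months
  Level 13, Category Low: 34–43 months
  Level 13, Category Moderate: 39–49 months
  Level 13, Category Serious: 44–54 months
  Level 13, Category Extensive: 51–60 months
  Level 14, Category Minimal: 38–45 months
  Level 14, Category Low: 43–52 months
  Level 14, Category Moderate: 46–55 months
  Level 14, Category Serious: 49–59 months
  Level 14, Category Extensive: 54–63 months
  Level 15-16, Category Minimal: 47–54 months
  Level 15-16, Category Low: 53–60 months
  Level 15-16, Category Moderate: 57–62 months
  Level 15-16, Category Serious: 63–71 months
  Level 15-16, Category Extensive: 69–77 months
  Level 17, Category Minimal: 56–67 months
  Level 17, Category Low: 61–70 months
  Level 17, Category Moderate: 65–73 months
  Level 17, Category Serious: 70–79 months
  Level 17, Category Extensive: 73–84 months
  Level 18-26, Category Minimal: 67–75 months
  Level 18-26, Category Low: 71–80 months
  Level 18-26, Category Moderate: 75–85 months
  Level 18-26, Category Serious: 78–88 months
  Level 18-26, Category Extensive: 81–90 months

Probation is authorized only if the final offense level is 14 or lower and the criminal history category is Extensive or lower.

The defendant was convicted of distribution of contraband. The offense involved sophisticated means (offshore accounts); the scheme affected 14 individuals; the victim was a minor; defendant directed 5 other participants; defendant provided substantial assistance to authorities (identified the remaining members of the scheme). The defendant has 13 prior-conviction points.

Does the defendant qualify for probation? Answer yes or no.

Base offense level for distribution of contraband: 3.
A1 applies (level before this adjustment is 3 < 15, so +2): 3 + 2 = 5.
A3 applies: 5 + 4 = 9.
A4 applies: 9 − 4 = 5.
A6 applies: 5 + 1 = 6.
A7 applies: 6 + 1 = 7.
Final offense level: 7.
Criminal history: 13 prior points → Category Moderate (13-14).
Level 7 falls in the 7-10 band.
Grid: Level 7-10 × Category Moderate = 20-26 months.
Probation check: level 7 ≤ 14 and category Moderate ≤ Extensive → eligible.

Yes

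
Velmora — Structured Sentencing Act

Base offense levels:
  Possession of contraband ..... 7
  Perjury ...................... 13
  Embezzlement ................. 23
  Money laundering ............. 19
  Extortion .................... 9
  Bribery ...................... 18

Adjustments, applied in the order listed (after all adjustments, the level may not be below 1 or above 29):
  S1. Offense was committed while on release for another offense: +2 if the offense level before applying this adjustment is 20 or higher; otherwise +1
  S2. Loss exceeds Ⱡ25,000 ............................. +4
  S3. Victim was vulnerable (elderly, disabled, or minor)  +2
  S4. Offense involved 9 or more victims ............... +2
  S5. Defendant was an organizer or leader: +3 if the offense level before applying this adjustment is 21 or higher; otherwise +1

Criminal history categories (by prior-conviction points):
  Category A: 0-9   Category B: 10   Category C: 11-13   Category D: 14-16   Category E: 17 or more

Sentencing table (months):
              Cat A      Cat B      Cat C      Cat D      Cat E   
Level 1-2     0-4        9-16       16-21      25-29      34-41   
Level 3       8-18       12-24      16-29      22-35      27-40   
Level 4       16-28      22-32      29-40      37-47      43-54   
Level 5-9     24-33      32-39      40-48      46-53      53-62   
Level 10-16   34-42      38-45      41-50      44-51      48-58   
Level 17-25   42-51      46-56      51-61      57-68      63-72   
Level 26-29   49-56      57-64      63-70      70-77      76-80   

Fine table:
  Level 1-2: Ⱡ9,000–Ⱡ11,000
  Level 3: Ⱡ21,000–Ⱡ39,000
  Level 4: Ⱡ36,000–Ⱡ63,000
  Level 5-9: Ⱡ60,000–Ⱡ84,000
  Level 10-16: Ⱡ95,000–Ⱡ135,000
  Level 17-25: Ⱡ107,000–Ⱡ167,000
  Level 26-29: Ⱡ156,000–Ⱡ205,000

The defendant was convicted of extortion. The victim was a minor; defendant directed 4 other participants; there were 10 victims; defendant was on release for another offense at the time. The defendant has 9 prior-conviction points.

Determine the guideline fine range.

Base offense level for extortion: 9.
S1 applies (level before this adjustment is 9 < 20, so +1): 9 + 1 = 10.
S3 applies: 10 + 2 = 12.
S4 applies: 12 + 2 = 14.
S5 applies (level before this adjustment is 14 < 21, so +1): 14 + 1 = 15.
Final offense level: 15.
Level 15 falls in the 10-16 band.
Fine table: Level 10-16 → Ⱡ95,000–Ⱡ135,000.

Ⱡ95,000–Ⱡ135,000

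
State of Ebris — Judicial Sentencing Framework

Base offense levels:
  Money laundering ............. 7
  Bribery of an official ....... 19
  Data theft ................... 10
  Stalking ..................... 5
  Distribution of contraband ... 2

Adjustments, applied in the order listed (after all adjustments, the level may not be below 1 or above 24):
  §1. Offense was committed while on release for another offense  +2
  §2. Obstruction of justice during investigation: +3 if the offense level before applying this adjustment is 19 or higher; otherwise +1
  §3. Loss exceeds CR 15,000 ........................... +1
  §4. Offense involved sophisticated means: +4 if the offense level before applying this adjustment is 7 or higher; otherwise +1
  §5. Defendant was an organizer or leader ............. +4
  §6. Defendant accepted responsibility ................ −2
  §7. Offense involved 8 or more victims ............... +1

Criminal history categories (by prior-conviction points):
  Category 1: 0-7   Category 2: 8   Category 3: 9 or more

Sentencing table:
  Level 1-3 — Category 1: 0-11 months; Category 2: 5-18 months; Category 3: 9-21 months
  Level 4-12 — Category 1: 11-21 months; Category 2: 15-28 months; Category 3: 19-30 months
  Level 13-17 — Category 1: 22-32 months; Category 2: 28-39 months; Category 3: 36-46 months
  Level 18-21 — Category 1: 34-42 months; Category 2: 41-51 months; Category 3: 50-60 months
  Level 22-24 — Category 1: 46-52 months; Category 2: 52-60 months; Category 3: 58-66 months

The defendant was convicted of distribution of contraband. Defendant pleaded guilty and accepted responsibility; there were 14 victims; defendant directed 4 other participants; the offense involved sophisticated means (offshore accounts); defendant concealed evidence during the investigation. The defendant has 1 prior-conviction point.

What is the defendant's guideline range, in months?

11-21 months

Base offense level for distribution of contraband: 2.
§1 does not apply.
§2 applies (level before this adjustment is 2 < 19, so +1): 2 + 1 = 3.
§4 applies (level before this adjustment is 3 < 7, so +1): 3 + 1 = 4.
§5 applies: 4 + 4 = 8.
§6 applies: 8 − 2 = 6.
§7 applies: 6 + 1 = 7.
Final offense level: 7.
Criminal history: 1 prior point → Category 1 (0-7).
Level 7 falls in the 4-12 band.
Grid: Level 4-12 × Category 1 = 11-21 months.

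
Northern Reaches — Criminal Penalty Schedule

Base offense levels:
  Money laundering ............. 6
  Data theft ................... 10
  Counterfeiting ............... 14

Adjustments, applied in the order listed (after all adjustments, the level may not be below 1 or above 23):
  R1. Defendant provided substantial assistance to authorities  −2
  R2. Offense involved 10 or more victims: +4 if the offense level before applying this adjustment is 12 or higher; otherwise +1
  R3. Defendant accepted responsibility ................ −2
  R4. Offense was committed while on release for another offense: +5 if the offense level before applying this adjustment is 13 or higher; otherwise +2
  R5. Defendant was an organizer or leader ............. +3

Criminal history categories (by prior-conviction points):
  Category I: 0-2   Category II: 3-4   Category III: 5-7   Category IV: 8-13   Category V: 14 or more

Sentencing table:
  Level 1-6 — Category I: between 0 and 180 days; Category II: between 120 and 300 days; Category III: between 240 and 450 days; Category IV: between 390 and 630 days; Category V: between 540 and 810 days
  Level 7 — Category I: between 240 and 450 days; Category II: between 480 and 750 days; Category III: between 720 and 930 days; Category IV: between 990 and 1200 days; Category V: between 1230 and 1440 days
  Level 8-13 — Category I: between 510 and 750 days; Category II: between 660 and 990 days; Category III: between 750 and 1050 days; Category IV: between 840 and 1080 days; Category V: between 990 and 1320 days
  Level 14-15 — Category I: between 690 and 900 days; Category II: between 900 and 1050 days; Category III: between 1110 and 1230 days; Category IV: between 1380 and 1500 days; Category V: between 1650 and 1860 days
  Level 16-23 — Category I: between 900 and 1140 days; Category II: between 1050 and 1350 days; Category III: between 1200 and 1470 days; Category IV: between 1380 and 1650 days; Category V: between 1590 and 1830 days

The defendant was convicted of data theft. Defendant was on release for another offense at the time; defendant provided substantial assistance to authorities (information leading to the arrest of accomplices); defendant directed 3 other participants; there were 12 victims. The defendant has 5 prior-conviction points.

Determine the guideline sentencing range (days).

1110-1230 days

Base offense level for data theft: 10.
R1 applies: 10 − 2 = 8.
R2 applies (level before this adjustment is 8 < 12, so +1): 8 + 1 = 9.
R4 applies (level before this adjustment is 9 < 13, so +2): 9 + 2 = 11.
R5 applies: 11 + 3 = 14.
Final offense level: 14.
Criminal history: 5 prior points → Category III (5-7).
Level 14 falls in the 14-15 band.
Grid: Level 14-15 × Category III = 1110-1230 days.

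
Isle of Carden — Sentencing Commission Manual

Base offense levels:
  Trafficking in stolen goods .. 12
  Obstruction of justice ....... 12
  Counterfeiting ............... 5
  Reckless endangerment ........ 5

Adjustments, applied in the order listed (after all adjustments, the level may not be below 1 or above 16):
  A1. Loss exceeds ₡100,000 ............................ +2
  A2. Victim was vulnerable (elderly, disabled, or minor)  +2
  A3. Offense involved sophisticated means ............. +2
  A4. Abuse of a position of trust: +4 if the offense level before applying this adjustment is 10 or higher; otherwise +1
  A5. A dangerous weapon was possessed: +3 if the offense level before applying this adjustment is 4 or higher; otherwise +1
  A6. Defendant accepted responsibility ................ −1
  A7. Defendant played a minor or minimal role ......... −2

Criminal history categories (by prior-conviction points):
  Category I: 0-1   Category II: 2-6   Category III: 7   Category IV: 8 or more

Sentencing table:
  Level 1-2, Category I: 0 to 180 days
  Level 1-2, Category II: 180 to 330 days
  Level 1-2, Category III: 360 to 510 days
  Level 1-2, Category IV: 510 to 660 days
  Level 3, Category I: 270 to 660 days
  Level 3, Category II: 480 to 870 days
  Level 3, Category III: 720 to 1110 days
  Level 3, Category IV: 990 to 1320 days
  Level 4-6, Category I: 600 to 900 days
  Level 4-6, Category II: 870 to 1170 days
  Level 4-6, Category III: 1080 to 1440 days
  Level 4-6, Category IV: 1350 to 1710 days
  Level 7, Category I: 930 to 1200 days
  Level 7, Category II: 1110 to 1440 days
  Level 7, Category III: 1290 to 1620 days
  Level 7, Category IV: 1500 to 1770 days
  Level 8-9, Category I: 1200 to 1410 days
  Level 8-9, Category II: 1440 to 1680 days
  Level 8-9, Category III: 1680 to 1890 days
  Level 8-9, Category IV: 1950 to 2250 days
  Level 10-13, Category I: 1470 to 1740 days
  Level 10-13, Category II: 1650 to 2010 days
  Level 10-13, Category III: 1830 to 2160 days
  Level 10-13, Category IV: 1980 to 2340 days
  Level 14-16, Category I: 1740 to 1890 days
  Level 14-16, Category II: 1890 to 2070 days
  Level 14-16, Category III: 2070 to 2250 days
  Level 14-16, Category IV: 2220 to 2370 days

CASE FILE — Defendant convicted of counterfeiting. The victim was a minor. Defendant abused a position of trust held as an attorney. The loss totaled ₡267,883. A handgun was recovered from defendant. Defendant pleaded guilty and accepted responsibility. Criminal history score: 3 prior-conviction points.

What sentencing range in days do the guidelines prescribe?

Base offense level for counterfeiting: 5.
A1 applies: 5 + 2 = 7.
A2 applies: 7 + 2 = 9.
A4 applies (level before this adjustment is 9 < 10, so +1): 9 + 1 = 10.
A5 applies (level before this adjustment is 10 ≥ 4, so +3): 10 + 3 = 13.
A6 applies: 13 − 1 = 12.
Final offense level: 12.
Criminal history: 3 prior points → Category II (2-6).
Level 12 falls in the 10-13 band.
Grid: Level 10-13 × Category II = 1650-2010 days.

1650-2010 days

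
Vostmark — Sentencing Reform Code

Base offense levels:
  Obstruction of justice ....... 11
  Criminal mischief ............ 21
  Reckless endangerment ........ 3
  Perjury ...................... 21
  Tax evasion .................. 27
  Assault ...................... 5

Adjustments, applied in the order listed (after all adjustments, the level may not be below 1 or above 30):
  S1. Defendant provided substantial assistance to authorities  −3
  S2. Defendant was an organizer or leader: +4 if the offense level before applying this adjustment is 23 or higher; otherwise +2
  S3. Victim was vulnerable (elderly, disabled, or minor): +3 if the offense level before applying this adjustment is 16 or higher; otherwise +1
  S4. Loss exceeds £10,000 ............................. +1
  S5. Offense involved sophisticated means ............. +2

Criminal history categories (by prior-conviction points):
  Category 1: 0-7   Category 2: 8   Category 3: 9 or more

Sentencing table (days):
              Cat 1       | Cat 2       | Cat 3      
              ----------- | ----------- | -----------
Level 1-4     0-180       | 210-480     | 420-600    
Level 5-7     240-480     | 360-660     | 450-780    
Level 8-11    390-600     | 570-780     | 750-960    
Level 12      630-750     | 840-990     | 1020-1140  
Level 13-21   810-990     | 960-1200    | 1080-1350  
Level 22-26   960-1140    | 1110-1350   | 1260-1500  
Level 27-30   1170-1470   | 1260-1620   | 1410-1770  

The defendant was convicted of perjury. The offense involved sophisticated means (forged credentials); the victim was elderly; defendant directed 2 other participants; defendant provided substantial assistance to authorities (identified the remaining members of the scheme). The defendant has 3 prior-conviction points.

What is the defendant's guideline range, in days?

Base offense level for perjury: 21.
S1 applies: 21 − 3 = 18.
S2 applies (level before this adjustment is 18 < 23, so +2): 18 + 2 = 20.
S3 applies (level before this adjustment is 20 ≥ 16, so +3): 20 + 3 = 23.
S5 applies: 23 + 2 = 25.
Final offense level: 25.
Criminal history: 3 prior points → Category 1 (0-7).
Level 25 falls in the 22-26 band.
Grid: Level 22-26 × Category 1 = 960-1140 days.

960-1140 days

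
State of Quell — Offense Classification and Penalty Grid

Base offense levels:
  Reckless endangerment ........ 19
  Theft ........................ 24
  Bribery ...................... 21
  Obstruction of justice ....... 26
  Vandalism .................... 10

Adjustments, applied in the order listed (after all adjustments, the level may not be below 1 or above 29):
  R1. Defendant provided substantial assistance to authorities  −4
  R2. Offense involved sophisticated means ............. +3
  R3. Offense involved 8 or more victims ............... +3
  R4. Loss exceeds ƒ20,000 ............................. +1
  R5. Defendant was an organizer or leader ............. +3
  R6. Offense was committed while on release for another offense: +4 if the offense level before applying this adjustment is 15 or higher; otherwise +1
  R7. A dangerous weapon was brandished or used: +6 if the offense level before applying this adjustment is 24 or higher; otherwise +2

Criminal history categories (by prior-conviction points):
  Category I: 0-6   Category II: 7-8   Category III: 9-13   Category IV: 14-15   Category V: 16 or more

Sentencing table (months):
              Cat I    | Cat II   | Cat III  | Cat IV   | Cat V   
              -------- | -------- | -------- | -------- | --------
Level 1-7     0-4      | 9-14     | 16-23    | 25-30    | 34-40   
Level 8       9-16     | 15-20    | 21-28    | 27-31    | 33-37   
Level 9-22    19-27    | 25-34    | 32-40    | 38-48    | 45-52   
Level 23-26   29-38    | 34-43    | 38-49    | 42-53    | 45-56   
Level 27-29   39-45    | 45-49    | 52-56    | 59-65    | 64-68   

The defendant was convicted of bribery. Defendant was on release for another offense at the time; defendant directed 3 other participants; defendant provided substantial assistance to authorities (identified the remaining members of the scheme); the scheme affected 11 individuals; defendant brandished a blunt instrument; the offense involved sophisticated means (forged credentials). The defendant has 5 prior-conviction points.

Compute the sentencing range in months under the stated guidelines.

Base offense level for bribery: 21.
R1 applies: 21 − 4 = 17.
R2 applies: 17 + 3 = 20.
R3 applies: 20 + 3 = 23.
R4 does not apply.
R5 applies: 23 + 3 = 26.
R6 applies (level before this adjustment is 26 ≥ 15, so +4): 26 + 4 = 30.
R7 applies (level before this adjustment is 30 ≥ 24, so +6): 30 + 6 = 36.
Level 36 exceeds the maximum of 29; capped at 29.
Final offense level: 29.
Criminal history: 5 prior points → Category I (0-6).
Level 29 falls in the 27-29 band.
Grid: Level 27-29 × Category I = 39-45 months.

39-45 months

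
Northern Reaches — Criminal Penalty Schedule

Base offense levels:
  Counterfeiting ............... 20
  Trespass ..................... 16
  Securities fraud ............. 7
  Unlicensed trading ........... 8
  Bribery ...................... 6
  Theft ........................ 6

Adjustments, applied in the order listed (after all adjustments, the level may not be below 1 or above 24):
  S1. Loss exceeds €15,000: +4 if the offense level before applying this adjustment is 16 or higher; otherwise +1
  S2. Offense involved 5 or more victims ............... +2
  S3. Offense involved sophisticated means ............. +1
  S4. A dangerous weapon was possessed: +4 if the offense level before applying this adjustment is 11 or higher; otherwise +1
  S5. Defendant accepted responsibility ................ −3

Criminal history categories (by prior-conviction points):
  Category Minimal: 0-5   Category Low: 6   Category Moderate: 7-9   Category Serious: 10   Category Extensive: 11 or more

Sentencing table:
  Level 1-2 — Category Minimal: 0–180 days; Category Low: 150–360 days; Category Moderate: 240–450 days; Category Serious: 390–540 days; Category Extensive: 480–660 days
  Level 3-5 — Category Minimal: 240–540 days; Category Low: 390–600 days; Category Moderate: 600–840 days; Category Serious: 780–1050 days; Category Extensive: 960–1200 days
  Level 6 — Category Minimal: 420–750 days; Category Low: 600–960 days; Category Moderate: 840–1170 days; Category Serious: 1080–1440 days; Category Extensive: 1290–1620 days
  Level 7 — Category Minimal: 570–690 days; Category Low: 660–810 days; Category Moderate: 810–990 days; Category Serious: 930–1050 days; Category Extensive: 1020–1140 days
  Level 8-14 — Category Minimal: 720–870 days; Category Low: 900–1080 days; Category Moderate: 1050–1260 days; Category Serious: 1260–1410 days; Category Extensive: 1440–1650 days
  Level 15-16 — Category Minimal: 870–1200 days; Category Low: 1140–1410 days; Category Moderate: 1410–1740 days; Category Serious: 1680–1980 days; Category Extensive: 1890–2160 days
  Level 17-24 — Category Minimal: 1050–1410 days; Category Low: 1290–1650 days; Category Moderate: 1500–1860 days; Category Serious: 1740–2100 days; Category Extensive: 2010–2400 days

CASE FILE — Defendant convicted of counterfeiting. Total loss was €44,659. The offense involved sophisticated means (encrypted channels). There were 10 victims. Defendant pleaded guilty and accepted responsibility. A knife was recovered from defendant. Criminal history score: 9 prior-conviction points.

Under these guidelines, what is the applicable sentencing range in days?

Base offense level for counterfeiting: 20.
S1 applies (level before this adjustment is 20 ≥ 16, so +4): 20 + 4 = 24.
S2 applies: 24 + 2 = 26.
S3 applies: 26 + 1 = 27.
S4 applies (level before this adjustment is 27 ≥ 11, so +4): 27 + 4 = 31.
S5 applies: 31 − 3 = 28.
Level 28 exceeds the maximum of 24; capped at 24.
Final offense level: 24.
Criminal history: 9 prior points → Category Moderate (7-9).
Level 24 falls in the 17-24 band.
Grid: Level 17-24 × Category Moderate = 1500-1860 days.

1500-1860 days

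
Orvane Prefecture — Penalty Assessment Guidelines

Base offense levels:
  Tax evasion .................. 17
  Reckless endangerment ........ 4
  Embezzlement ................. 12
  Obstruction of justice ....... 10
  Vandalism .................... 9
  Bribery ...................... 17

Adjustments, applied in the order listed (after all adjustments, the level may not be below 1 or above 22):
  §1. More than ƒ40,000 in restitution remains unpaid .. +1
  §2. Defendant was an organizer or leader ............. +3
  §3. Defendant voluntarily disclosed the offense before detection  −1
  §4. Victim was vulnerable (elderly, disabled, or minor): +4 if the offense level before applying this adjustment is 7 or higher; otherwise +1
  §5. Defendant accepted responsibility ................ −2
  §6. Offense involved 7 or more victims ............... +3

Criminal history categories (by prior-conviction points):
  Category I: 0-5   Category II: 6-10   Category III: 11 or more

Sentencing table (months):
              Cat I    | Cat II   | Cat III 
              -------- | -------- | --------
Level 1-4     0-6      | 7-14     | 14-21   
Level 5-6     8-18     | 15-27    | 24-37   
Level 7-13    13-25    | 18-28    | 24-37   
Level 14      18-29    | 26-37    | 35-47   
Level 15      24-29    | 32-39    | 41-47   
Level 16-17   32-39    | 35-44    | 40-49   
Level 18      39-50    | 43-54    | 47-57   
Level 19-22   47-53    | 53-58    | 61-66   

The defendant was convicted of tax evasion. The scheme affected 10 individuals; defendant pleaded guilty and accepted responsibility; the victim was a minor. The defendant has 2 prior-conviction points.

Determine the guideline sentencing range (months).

47-53 months

Base offense level for tax evasion: 17.
§1 does not apply.
§4 applies (level before this adjustment is 17 ≥ 7, so +4): 17 + 4 = 21.
§5 applies: 21 − 2 = 19.
§6 applies: 19 + 3 = 22.
Final offense level: 22.
Criminal history: 2 prior points → Category I (0-5).
Level 22 falls in the 19-22 band.
Grid: Level 19-22 × Category I = 47-53 months.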